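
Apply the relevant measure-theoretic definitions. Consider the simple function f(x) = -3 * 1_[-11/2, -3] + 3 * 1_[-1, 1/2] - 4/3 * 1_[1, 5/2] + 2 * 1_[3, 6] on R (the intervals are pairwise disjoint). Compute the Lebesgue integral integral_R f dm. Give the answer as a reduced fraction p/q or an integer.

For a simple function f = sum_i c_i * 1_{A_i} with disjoint A_i,
  integral f dm = sum_i c_i * m(A_i).
Lengths of the A_i:
  m(A_1) = -3 - (-11/2) = 5/2.
  m(A_2) = 1/2 - (-1) = 3/2.
  m(A_3) = 5/2 - 1 = 3/2.
  m(A_4) = 6 - 3 = 3.
Contributions c_i * m(A_i):
  (-3) * (5/2) = -15/2.
  (3) * (3/2) = 9/2.
  (-4/3) * (3/2) = -2.
  (2) * (3) = 6.
Total: -15/2 + 9/2 - 2 + 6 = 1.

1


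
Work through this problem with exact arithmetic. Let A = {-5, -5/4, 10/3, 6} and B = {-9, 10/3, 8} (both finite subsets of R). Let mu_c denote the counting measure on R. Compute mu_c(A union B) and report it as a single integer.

Counting measure on a finite set equals cardinality. By inclusion-exclusion, |A union B| = |A| + |B| - |A cap B|.
|A| = 4, |B| = 3, |A cap B| = 1.
So mu_c(A union B) = 4 + 3 - 1 = 6.

6


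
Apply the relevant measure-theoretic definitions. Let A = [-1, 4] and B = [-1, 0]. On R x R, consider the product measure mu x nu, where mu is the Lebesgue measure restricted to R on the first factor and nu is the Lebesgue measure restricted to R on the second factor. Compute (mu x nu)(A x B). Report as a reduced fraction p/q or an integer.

For a measurable rectangle A x B, the product measure satisfies
  (mu x nu)(A x B) = mu(A) * nu(B).
  mu(A) = 5.
  nu(B) = 1.
  (mu x nu)(A x B) = 5 * 1 = 5.

5


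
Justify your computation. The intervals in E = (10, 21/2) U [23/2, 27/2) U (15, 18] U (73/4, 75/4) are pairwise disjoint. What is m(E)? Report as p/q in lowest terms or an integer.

For pairwise disjoint intervals, m(union_i I_i) = sum_i m(I_i),
and m is invariant under swapping open/closed endpoints (single points have measure 0).
So m(E) = sum_i (b_i - a_i).
  I_1 has length 21/2 - 10 = 1/2.
  I_2 has length 27/2 - 23/2 = 2.
  I_3 has length 18 - 15 = 3.
  I_4 has length 75/4 - 73/4 = 1/2.
Summing:
  m(E) = 1/2 + 2 + 3 + 1/2 = 6.

6


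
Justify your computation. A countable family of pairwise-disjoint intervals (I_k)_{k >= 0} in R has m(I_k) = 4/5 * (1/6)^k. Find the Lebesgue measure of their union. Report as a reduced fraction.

By countable additivity of the Lebesgue measure on pairwise disjoint measurable sets,
  m(union_{k >= 0} I_k) = sum_{k >= 0} m(I_k) = sum_{k >= 0} a * r^k,
  with a = 4/5 and r = 1/6.
Since 0 < r = 1/6 < 1, the geometric series converges:
  sum_{k >= 0} a * r^k = a / (1 - r).
  = 4/5 / (1 - 1/6)
  = 4/5 / (5/6)
  = 24/25.

24/25


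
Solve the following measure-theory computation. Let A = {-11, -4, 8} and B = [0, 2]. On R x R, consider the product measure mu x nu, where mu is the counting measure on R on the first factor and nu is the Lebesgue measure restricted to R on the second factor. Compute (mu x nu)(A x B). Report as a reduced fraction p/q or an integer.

For a measurable rectangle A x B, the product measure satisfies
  (mu x nu)(A x B) = mu(A) * nu(B).
  mu(A) = 3.
  nu(B) = 2.
  (mu x nu)(A x B) = 3 * 2 = 6.

6


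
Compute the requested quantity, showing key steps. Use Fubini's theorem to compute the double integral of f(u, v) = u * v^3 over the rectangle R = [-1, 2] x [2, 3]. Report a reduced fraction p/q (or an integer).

f(u, v) is a tensor product of a function of u and a function of v, and both factors are bounded continuous (hence Lebesgue integrable) on the rectangle, so Fubini's theorem applies:
  integral_R f d(m x m) = (integral_a1^b1 u du) * (integral_a2^b2 v^3 dv).
Inner integral in u: integral_{-1}^{2} u du = (2^2 - (-1)^2)/2
  = 3/2.
Inner integral in v: integral_{2}^{3} v^3 dv = (3^4 - 2^4)/4
  = 65/4.
Product: (3/2) * (65/4) = 195/8.

195/8


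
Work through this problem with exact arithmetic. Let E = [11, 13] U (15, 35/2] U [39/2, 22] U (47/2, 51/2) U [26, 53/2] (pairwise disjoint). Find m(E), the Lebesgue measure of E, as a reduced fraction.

For pairwise disjoint intervals, m(union_i I_i) = sum_i m(I_i),
and m is invariant under swapping open/closed endpoints (single points have measure 0).
So m(E) = sum_i (b_i - a_i).
  I_1 has length 13 - 11 = 2.
  I_2 has length 35/2 - 15 = 5/2.
  I_3 has length 22 - 39/2 = 5/2.
  I_4 has length 51/2 - 47/2 = 2.
  I_5 has length 53/2 - 26 = 1/2.
Summing:
  m(E) = 2 + 5/2 + 5/2 + 2 + 1/2 = 19/2.

19/2


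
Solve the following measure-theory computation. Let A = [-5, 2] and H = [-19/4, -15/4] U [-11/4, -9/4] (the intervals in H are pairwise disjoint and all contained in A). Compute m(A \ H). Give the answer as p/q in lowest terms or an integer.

The ambient interval has length m(A) = 2 - (-5) = 7.
Since the holes are disjoint and sit inside A, by finite additivity
  m(H) = sum_i (b_i - a_i), and m(A \ H) = m(A) - m(H).
Computing the hole measures:
  m(H_1) = -15/4 - (-19/4) = 1.
  m(H_2) = -9/4 - (-11/4) = 1/2.
Summed: m(H) = 1 + 1/2 = 3/2.
So m(A \ H) = 7 - 3/2 = 11/2.

11/2


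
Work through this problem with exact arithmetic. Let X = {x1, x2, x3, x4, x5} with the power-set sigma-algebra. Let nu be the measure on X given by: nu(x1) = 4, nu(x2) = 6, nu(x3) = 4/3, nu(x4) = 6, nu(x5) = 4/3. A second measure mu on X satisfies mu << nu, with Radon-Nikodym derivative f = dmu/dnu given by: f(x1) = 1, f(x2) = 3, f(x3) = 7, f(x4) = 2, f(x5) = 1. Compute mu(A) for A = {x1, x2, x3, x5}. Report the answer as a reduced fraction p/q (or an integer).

By the defining property of the Radon-Nikodym derivative, for every measurable set A,
  mu(A) = integral_A f dnu.
Since nu is a discrete measure concentrated on the atoms of X, the integral over A reduces to the sum
  mu(A) = sum_{x in A} f(x) * nu({x}).
Computing each term:
  x1: f(x1) * nu(x1) = 1 * 4 = 4.
  x2: f(x2) * nu(x2) = 3 * 6 = 18.
  x3: f(x3) * nu(x3) = 7 * 4/3 = 28/3.
  x5: f(x5) * nu(x5) = 1 * 4/3 = 4/3.
Summing: mu(A) = 4 + 18 + 28/3 + 4/3 = 98/3.

98/3


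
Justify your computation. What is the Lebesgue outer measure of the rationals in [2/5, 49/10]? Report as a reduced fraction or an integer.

Q cap [2/5, 49/10] is countable; list its elements as q_1, q_2, ... . Fix eps > 0 and cover the k-th point by an interval of length eps * 2^(-k). The cover has total length eps * sum_{k>=1} 2^(-k) = eps, so by definition of outer measure m*(Q cap [2/5, 49/10]) <= eps. Since eps was arbitrary and m* >= 0, the outer measure is 0.

0


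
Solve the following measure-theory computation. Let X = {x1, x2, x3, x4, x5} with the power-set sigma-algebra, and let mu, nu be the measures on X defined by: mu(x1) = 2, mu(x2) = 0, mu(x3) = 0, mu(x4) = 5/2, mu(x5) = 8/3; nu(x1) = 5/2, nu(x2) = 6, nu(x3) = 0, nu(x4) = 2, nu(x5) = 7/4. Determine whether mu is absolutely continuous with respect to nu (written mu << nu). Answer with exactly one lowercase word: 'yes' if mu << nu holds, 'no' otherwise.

mu << nu means: every nu-null measurable set is also mu-null; equivalently, for every atom x, if nu({x}) = 0 then mu({x}) = 0.
Checking each atom:
  x1: nu = 5/2 > 0 -> no constraint.
  x2: nu = 6 > 0 -> no constraint.
  x3: nu = 0, mu = 0 -> consistent with mu << nu.
  x4: nu = 2 > 0 -> no constraint.
  x5: nu = 7/4 > 0 -> no constraint.
No atom violates the condition. Therefore mu << nu.

yes


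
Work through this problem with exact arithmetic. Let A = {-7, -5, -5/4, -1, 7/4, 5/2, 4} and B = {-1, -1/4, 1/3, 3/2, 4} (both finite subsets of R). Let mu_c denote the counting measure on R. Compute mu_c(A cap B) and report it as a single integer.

Counting measure on a finite set equals cardinality. mu_c(A cap B) = |A cap B| (elements appearing in both).
Enumerating the elements of A that also lie in B gives 2 element(s).
So mu_c(A cap B) = 2.

2


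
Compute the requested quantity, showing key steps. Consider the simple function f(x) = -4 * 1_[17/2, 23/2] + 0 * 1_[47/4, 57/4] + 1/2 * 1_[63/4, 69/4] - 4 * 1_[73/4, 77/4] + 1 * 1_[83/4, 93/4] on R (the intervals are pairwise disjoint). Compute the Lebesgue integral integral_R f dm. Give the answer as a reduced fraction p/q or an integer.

For a simple function f = sum_i c_i * 1_{A_i} with disjoint A_i,
  integral f dm = sum_i c_i * m(A_i).
Lengths of the A_i:
  m(A_1) = 23/2 - 17/2 = 3.
  m(A_2) = 57/4 - 47/4 = 5/2.
  m(A_3) = 69/4 - 63/4 = 3/2.
  m(A_4) = 77/4 - 73/4 = 1.
  m(A_5) = 93/4 - 83/4 = 5/2.
Contributions c_i * m(A_i):
  (-4) * (3) = -12.
  (0) * (5/2) = 0.
  (1/2) * (3/2) = 3/4.
  (-4) * (1) = -4.
  (1) * (5/2) = 5/2.
Total: -12 + 0 + 3/4 - 4 + 5/2 = -51/4.

-51/4


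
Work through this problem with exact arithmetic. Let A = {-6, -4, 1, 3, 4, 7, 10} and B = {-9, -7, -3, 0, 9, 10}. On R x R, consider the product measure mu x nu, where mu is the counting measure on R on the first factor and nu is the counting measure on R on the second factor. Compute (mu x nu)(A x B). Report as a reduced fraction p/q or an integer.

For a measurable rectangle A x B, the product measure satisfies
  (mu x nu)(A x B) = mu(A) * nu(B).
  mu(A) = 7.
  nu(B) = 6.
  (mu x nu)(A x B) = 7 * 6 = 42.

42


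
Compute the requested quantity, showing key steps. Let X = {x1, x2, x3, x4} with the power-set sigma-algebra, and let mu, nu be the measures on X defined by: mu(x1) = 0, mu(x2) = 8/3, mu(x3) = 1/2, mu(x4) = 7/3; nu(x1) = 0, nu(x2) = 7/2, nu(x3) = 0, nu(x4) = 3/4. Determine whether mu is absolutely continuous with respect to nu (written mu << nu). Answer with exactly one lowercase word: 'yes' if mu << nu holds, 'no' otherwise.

mu << nu means: every nu-null measurable set is also mu-null; equivalently, for every atom x, if nu({x}) = 0 then mu({x}) = 0.
Checking each atom:
  x1: nu = 0, mu = 0 -> consistent with mu << nu.
  x2: nu = 7/2 > 0 -> no constraint.
  x3: nu = 0, mu = 1/2 > 0 -> violates mu << nu.
  x4: nu = 3/4 > 0 -> no constraint.
The atom(s) x3 violate the condition (nu = 0 but mu > 0). Therefore mu is NOT absolutely continuous w.r.t. nu.

no


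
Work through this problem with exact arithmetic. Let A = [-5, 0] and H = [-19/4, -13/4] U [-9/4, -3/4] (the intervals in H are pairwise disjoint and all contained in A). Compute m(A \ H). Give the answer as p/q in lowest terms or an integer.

The ambient interval has length m(A) = 0 - (-5) = 5.
Since the holes are disjoint and sit inside A, by finite additivity
  m(H) = sum_i (b_i - a_i), and m(A \ H) = m(A) - m(H).
Computing the hole measures:
  m(H_1) = -13/4 - (-19/4) = 3/2.
  m(H_2) = -3/4 - (-9/4) = 3/2.
Summed: m(H) = 3/2 + 3/2 = 3.
So m(A \ H) = 5 - 3 = 2.

2


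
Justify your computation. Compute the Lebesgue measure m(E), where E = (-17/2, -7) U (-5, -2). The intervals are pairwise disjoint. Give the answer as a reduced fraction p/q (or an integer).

For pairwise disjoint intervals, m(union_i I_i) = sum_i m(I_i),
and m is invariant under swapping open/closed endpoints (single points have measure 0).
So m(E) = sum_i (b_i - a_i).
  I_1 has length -7 - (-17/2) = 3/2.
  I_2 has length -2 - (-5) = 3.
Summing:
  m(E) = 3/2 + 3 = 9/2.

9/2


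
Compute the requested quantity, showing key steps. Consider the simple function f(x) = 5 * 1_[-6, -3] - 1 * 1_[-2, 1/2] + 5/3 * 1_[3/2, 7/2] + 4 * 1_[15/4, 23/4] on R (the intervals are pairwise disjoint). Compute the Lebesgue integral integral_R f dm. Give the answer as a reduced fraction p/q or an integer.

For a simple function f = sum_i c_i * 1_{A_i} with disjoint A_i,
  integral f dm = sum_i c_i * m(A_i).
Lengths of the A_i:
  m(A_1) = -3 - (-6) = 3.
  m(A_2) = 1/2 - (-2) = 5/2.
  m(A_3) = 7/2 - 3/2 = 2.
  m(A_4) = 23/4 - 15/4 = 2.
Contributions c_i * m(A_i):
  (5) * (3) = 15.
  (-1) * (5/2) = -5/2.
  (5/3) * (2) = 10/3.
  (4) * (2) = 8.
Total: 15 - 5/2 + 10/3 + 8 = 143/6.

143/6


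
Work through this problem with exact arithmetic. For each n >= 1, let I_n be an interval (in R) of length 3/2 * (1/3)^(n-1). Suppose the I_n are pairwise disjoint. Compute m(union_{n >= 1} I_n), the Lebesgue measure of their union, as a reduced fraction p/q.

By countable additivity of the Lebesgue measure on pairwise disjoint measurable sets,
  m(union_{n >= 1} I_n) = sum_{n >= 1} m(I_n) = sum_{n >= 1} a * r^(n-1),
  with a = 3/2 and r = 1/3.
Since 0 < r = 1/3 < 1, the geometric series converges:
  sum_{n >= 1} a * r^(n-1) = a / (1 - r).
  = 3/2 / (1 - 1/3)
  = 3/2 / (2/3)
  = 9/4.

9/4


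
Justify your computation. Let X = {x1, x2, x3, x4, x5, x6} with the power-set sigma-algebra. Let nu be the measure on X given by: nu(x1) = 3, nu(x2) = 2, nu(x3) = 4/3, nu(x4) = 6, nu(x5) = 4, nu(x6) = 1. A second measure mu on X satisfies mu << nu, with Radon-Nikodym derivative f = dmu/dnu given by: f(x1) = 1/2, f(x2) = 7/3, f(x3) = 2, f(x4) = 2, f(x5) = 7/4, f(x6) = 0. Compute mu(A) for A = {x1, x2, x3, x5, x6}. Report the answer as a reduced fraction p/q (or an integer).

By the defining property of the Radon-Nikodym derivative, for every measurable set A,
  mu(A) = integral_A f dnu.
Since nu is a discrete measure concentrated on the atoms of X, the integral over A reduces to the sum
  mu(A) = sum_{x in A} f(x) * nu({x}).
Computing each term:
  x1: f(x1) * nu(x1) = 1/2 * 3 = 3/2.
  x2: f(x2) * nu(x2) = 7/3 * 2 = 14/3.
  x3: f(x3) * nu(x3) = 2 * 4/3 = 8/3.
  x5: f(x5) * nu(x5) = 7/4 * 4 = 7.
  x6: f(x6) * nu(x6) = 0 * 1 = 0.
Summing: mu(A) = 3/2 + 14/3 + 8/3 + 7 + 0 = 95/6.

95/6


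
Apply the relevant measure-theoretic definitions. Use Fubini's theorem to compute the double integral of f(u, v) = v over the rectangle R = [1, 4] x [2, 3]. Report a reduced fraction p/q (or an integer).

f(u, v) is a tensor product of a function of u and a function of v, and both factors are bounded continuous (hence Lebesgue integrable) on the rectangle, so Fubini's theorem applies:
  integral_R f d(m x m) = (integral_a1^b1 1 du) * (integral_a2^b2 v dv).
Inner integral in u: integral_{1}^{4} 1 du = (4^1 - 1^1)/1
  = 3.
Inner integral in v: integral_{2}^{3} v dv = (3^2 - 2^2)/2
  = 5/2.
Product: (3) * (5/2) = 15/2.

15/2


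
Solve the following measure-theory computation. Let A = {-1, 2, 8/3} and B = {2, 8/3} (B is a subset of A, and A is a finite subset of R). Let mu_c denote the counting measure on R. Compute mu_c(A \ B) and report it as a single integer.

Counting measure assigns mu_c(E) = |E| (number of elements) when E is finite. For B subset A, A \ B is the set of elements of A not in B, so |A \ B| = |A| - |B|.
|A| = 3, |B| = 2, so mu_c(A \ B) = 3 - 2 = 1.

1


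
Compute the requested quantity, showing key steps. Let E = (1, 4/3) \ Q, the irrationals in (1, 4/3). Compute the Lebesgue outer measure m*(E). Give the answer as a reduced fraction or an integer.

The interval I = (1, 4/3) has m(I) = 4/3 - 1 = 1/3 (endpoints are measure-zero, so open/closed/half-open agree). Write I = (I cap Q) u (I \ Q). The rationals in I are countable, so m*(I cap Q) = 0 (cover each rational by intervals whose total length is arbitrarily small). By countable subadditivity m*(I) <= m*(I cap Q) + m*(I \ Q), hence m*(I \ Q) >= m(I) = 1/3. The reverse inequality m*(I \ Q) <= m*(I) = 1/3 is trivial since (I \ Q) is a subset of I. Therefore m*(I \ Q) = 1/3.

1/3


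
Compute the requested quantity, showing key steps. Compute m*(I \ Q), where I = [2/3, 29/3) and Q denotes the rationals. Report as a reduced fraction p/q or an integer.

The interval I = [2/3, 29/3) has m(I) = 29/3 - 2/3 = 9 (endpoints are measure-zero, so open/closed/half-open agree). Write I = (I cap Q) u (I \ Q). The rationals in I are countable, so m*(I cap Q) = 0 (cover each rational by intervals whose total length is arbitrarily small). By countable subadditivity m*(I) <= m*(I cap Q) + m*(I \ Q), hence m*(I \ Q) >= m(I) = 9. The reverse inequality m*(I \ Q) <= m*(I) = 9 is trivial since (I \ Q) is a subset of I. Therefore m*(I \ Q) = 9.

9


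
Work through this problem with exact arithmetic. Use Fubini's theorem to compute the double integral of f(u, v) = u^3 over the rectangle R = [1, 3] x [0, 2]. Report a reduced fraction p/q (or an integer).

f(u, v) is a tensor product of a function of u and a function of v, and both factors are bounded continuous (hence Lebesgue integrable) on the rectangle, so Fubini's theorem applies:
  integral_R f d(m x m) = (integral_a1^b1 u^3 du) * (integral_a2^b2 1 dv).
Inner integral in u: integral_{1}^{3} u^3 du = (3^4 - 1^4)/4
  = 20.
Inner integral in v: integral_{0}^{2} 1 dv = (2^1 - 0^1)/1
  = 2.
Product: (20) * (2) = 40.

40


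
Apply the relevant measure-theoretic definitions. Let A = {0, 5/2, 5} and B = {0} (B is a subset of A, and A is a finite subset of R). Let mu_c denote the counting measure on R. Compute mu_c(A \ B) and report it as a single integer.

Counting measure assigns mu_c(E) = |E| (number of elements) when E is finite. For B subset A, A \ B is the set of elements of A not in B, so |A \ B| = |A| - |B|.
|A| = 3, |B| = 1, so mu_c(A \ B) = 3 - 1 = 2.

2


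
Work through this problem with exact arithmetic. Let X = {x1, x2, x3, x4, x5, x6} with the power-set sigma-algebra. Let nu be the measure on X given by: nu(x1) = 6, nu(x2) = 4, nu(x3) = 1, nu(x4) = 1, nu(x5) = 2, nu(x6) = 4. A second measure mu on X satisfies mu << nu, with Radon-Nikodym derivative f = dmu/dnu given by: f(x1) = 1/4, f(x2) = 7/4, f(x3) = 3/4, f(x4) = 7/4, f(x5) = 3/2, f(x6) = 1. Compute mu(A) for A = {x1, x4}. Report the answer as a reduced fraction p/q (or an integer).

By the defining property of the Radon-Nikodym derivative, for every measurable set A,
  mu(A) = integral_A f dnu.
Since nu is a discrete measure concentrated on the atoms of X, the integral over A reduces to the sum
  mu(A) = sum_{x in A} f(x) * nu({x}).
Computing each term:
  x1: f(x1) * nu(x1) = 1/4 * 6 = 3/2.
  x4: f(x4) * nu(x4) = 7/4 * 1 = 7/4.
Summing: mu(A) = 3/2 + 7/4 = 13/4.

13/4


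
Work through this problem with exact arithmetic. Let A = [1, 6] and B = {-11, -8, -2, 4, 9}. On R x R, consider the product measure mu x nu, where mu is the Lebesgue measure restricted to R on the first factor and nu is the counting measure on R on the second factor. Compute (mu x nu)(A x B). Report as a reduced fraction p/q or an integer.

For a measurable rectangle A x B, the product measure satisfies
  (mu x nu)(A x B) = mu(A) * nu(B).
  mu(A) = 5.
  nu(B) = 5.
  (mu x nu)(A x B) = 5 * 5 = 25.

25


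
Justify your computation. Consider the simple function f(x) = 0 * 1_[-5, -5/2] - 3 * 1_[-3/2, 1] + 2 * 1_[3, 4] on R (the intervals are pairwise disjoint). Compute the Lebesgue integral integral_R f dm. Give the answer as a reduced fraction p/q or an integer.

For a simple function f = sum_i c_i * 1_{A_i} with disjoint A_i,
  integral f dm = sum_i c_i * m(A_i).
Lengths of the A_i:
  m(A_1) = -5/2 - (-5) = 5/2.
  m(A_2) = 1 - (-3/2) = 5/2.
  m(A_3) = 4 - 3 = 1.
Contributions c_i * m(A_i):
  (0) * (5/2) = 0.
  (-3) * (5/2) = -15/2.
  (2) * (1) = 2.
Total: 0 - 15/2 + 2 = -11/2.

-11/2


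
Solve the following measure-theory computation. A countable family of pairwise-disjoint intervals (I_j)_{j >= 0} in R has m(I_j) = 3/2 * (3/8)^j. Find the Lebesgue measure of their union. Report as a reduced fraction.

By countable additivity of the Lebesgue measure on pairwise disjoint measurable sets,
  m(union_{j >= 0} I_j) = sum_{j >= 0} m(I_j) = sum_{j >= 0} a * r^j,
  with a = 3/2 and r = 3/8.
Since 0 < r = 3/8 < 1, the geometric series converges:
  sum_{j >= 0} a * r^j = a / (1 - r).
  = 3/2 / (1 - 3/8)
  = 3/2 / (5/8)
  = 12/5.

12/5


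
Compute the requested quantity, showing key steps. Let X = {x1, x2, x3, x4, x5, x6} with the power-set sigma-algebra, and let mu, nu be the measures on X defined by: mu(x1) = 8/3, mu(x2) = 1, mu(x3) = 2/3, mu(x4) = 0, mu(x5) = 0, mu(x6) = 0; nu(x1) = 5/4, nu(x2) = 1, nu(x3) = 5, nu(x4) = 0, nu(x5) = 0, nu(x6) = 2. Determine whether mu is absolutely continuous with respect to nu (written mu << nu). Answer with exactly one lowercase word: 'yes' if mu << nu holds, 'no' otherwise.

mu << nu means: every nu-null measurable set is also mu-null; equivalently, for every atom x, if nu({x}) = 0 then mu({x}) = 0.
Checking each atom:
  x1: nu = 5/4 > 0 -> no constraint.
  x2: nu = 1 > 0 -> no constraint.
  x3: nu = 5 > 0 -> no constraint.
  x4: nu = 0, mu = 0 -> consistent with mu << nu.
  x5: nu = 0, mu = 0 -> consistent with mu << nu.
  x6: nu = 2 > 0 -> no constraint.
No atom violates the condition. Therefore mu << nu.

yes


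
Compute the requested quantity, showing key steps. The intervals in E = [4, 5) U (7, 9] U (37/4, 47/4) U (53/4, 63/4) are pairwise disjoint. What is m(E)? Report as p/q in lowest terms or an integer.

For pairwise disjoint intervals, m(union_i I_i) = sum_i m(I_i),
and m is invariant under swapping open/closed endpoints (single points have measure 0).
So m(E) = sum_i (b_i - a_i).
  I_1 has length 5 - 4 = 1.
  I_2 has length 9 - 7 = 2.
  I_3 has length 47/4 - 37/4 = 5/2.
  I_4 has length 63/4 - 53/4 = 5/2.
Summing:
  m(E) = 1 + 2 + 5/2 + 5/2 = 8.

8


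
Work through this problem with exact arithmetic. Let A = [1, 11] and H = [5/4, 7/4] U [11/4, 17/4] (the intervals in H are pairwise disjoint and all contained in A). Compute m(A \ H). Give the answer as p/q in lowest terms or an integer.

The ambient interval has length m(A) = 11 - 1 = 10.
Since the holes are disjoint and sit inside A, by finite additivity
  m(H) = sum_i (b_i - a_i), and m(A \ H) = m(A) - m(H).
Computing the hole measures:
  m(H_1) = 7/4 - 5/4 = 1/2.
  m(H_2) = 17/4 - 11/4 = 3/2.
Summed: m(H) = 1/2 + 3/2 = 2.
So m(A \ H) = 10 - 2 = 8.

8


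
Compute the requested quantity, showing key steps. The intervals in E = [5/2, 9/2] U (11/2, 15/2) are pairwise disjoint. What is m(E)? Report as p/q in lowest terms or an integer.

For pairwise disjoint intervals, m(union_i I_i) = sum_i m(I_i),
and m is invariant under swapping open/closed endpoints (single points have measure 0).
So m(E) = sum_i (b_i - a_i).
  I_1 has length 9/2 - 5/2 = 2.
  I_2 has length 15/2 - 11/2 = 2.
Summing:
  m(E) = 2 + 2 = 4.

4


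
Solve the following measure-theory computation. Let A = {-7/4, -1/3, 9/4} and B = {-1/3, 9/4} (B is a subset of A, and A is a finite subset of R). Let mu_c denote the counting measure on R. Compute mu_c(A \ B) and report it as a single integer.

Counting measure assigns mu_c(E) = |E| (number of elements) when E is finite. For B subset A, A \ B is the set of elements of A not in B, so |A \ B| = |A| - |B|.
|A| = 3, |B| = 2, so mu_c(A \ B) = 3 - 2 = 1.

1


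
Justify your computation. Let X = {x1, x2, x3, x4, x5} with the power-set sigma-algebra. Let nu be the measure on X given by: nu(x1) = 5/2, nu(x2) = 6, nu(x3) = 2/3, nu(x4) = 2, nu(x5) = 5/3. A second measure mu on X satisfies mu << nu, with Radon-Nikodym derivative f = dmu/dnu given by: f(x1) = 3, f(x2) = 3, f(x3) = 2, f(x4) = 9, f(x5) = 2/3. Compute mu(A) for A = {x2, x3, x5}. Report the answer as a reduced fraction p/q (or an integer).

By the defining property of the Radon-Nikodym derivative, for every measurable set A,
  mu(A) = integral_A f dnu.
Since nu is a discrete measure concentrated on the atoms of X, the integral over A reduces to the sum
  mu(A) = sum_{x in A} f(x) * nu({x}).
Computing each term:
  x2: f(x2) * nu(x2) = 3 * 6 = 18.
  x3: f(x3) * nu(x3) = 2 * 2/3 = 4/3.
  x5: f(x5) * nu(x5) = 2/3 * 5/3 = 10/9.
Summing: mu(A) = 18 + 4/3 + 10/9 = 184/9.

184/9


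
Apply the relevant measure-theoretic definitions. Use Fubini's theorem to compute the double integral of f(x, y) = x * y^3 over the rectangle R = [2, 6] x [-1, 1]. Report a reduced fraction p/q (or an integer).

f(x, y) is a tensor product of a function of x and a function of y, and both factors are bounded continuous (hence Lebesgue integrable) on the rectangle, so Fubini's theorem applies:
  integral_R f d(m x m) = (integral_a1^b1 x dx) * (integral_a2^b2 y^3 dy).
Inner integral in x: integral_{2}^{6} x dx = (6^2 - 2^2)/2
  = 16.
Inner integral in y: integral_{-1}^{1} y^3 dy = (1^4 - (-1)^4)/4
  = 0.
Product: (16) * (0) = 0.

0


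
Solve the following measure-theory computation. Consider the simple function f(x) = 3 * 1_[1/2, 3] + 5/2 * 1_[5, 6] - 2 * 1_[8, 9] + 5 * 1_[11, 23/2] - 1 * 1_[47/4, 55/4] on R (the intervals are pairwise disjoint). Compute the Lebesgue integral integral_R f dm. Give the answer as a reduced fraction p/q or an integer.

For a simple function f = sum_i c_i * 1_{A_i} with disjoint A_i,
  integral f dm = sum_i c_i * m(A_i).
Lengths of the A_i:
  m(A_1) = 3 - 1/2 = 5/2.
  m(A_2) = 6 - 5 = 1.
  m(A_3) = 9 - 8 = 1.
  m(A_4) = 23/2 - 11 = 1/2.
  m(A_5) = 55/4 - 47/4 = 2.
Contributions c_i * m(A_i):
  (3) * (5/2) = 15/2.
  (5/2) * (1) = 5/2.
  (-2) * (1) = -2.
  (5) * (1/2) = 5/2.
  (-1) * (2) = -2.
Total: 15/2 + 5/2 - 2 + 5/2 - 2 = 17/2.

17/2


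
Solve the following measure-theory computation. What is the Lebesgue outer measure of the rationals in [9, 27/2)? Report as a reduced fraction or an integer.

The set Q cap [9, 27/2) is countable (a subset of the countable set Q). Lebesgue outer measure of any countable set is 0: each singleton {q} has m*({q}) = 0, and by countable subadditivity m*(union_k {q_k}) <= sum_k m*({q_k}) = sum_k 0 = 0. The reverse inequality m*(E) >= 0 is automatic. So m*(Q cap [9, 27/2)) = 0.

0


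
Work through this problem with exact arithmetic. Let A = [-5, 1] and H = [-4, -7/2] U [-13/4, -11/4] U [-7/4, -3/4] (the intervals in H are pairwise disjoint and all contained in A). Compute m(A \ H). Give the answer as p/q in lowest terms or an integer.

The ambient interval has length m(A) = 1 - (-5) = 6.
Since the holes are disjoint and sit inside A, by finite additivity
  m(H) = sum_i (b_i - a_i), and m(A \ H) = m(A) - m(H).
Computing the hole measures:
  m(H_1) = -7/2 - (-4) = 1/2.
  m(H_2) = -11/4 - (-13/4) = 1/2.
  m(H_3) = -3/4 - (-7/4) = 1.
Summed: m(H) = 1/2 + 1/2 + 1 = 2.
So m(A \ H) = 6 - 2 = 4.

4


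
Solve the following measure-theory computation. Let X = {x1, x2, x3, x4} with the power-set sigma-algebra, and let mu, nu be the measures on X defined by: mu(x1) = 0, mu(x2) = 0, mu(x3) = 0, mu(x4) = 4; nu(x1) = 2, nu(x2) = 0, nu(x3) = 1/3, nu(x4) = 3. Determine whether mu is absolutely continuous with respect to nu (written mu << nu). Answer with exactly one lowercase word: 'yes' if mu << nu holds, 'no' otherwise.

mu << nu means: every nu-null measurable set is also mu-null; equivalently, for every atom x, if nu({x}) = 0 then mu({x}) = 0.
Checking each atom:
  x1: nu = 2 > 0 -> no constraint.
  x2: nu = 0, mu = 0 -> consistent with mu << nu.
  x3: nu = 1/3 > 0 -> no constraint.
  x4: nu = 3 > 0 -> no constraint.
No atom violates the condition. Therefore mu << nu.

yes


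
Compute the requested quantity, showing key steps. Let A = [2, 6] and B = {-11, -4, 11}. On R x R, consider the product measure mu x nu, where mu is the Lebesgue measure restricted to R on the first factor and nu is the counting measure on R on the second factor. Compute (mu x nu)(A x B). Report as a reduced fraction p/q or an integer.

For a measurable rectangle A x B, the product measure satisfies
  (mu x nu)(A x B) = mu(A) * nu(B).
  mu(A) = 4.
  nu(B) = 3.
  (mu x nu)(A x B) = 4 * 3 = 12.

12


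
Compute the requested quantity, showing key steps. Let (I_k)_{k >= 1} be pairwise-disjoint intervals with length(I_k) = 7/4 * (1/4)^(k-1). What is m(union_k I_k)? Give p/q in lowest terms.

By countable additivity of the Lebesgue measure on pairwise disjoint measurable sets,
  m(union_{k >= 1} I_k) = sum_{k >= 1} m(I_k) = sum_{k >= 1} a * r^(k-1),
  with a = 7/4 and r = 1/4.
Since 0 < r = 1/4 < 1, the geometric series converges:
  sum_{k >= 1} a * r^(k-1) = a / (1 - r).
  = 7/4 / (1 - 1/4)
  = 7/4 / (3/4)
  = 7/3.

7/3


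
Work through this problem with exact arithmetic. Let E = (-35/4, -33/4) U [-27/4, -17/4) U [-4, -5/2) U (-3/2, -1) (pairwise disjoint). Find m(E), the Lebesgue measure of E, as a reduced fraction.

For pairwise disjoint intervals, m(union_i I_i) = sum_i m(I_i),
and m is invariant under swapping open/closed endpoints (single points have measure 0).
So m(E) = sum_i (b_i - a_i).
  I_1 has length -33/4 - (-35/4) = 1/2.
  I_2 has length -17/4 - (-27/4) = 5/2.
  I_3 has length -5/2 - (-4) = 3/2.
  I_4 has length -1 - (-3/2) = 1/2.
Summing:
  m(E) = 1/2 + 5/2 + 3/2 + 1/2 = 5.

5


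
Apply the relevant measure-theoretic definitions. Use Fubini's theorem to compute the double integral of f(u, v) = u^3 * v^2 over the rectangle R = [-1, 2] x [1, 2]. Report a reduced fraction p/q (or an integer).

f(u, v) is a tensor product of a function of u and a function of v, and both factors are bounded continuous (hence Lebesgue integrable) on the rectangle, so Fubini's theorem applies:
  integral_R f d(m x m) = (integral_a1^b1 u^3 du) * (integral_a2^b2 v^2 dv).
Inner integral in u: integral_{-1}^{2} u^3 du = (2^4 - (-1)^4)/4
  = 15/4.
Inner integral in v: integral_{1}^{2} v^2 dv = (2^3 - 1^3)/3
  = 7/3.
Product: (15/4) * (7/3) = 35/4.

35/4


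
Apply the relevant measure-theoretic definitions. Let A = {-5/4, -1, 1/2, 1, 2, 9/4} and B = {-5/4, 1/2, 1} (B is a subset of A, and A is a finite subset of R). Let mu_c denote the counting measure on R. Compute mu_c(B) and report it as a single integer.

Counting measure assigns mu_c(E) = |E| (number of elements) when E is finite.
B has 3 element(s), so mu_c(B) = 3.

3


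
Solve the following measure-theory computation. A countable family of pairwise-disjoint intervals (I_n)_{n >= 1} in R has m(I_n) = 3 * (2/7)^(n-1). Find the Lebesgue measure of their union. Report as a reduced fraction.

By countable additivity of the Lebesgue measure on pairwise disjoint measurable sets,
  m(union_{n >= 1} I_n) = sum_{n >= 1} m(I_n) = sum_{n >= 1} a * r^(n-1),
  with a = 3 and r = 2/7.
Since 0 < r = 2/7 < 1, the geometric series converges:
  sum_{n >= 1} a * r^(n-1) = a / (1 - r).
  = 3 / (1 - 2/7)
  = 3 / (5/7)
  = 21/5.

21/5


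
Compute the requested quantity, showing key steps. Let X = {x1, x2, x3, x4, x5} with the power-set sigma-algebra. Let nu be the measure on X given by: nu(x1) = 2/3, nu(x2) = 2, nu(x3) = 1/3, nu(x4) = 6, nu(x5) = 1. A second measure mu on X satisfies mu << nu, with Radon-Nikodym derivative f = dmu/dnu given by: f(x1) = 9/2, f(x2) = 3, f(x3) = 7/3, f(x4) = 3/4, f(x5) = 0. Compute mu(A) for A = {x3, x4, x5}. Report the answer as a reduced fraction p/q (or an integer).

By the defining property of the Radon-Nikodym derivative, for every measurable set A,
  mu(A) = integral_A f dnu.
Since nu is a discrete measure concentrated on the atoms of X, the integral over A reduces to the sum
  mu(A) = sum_{x in A} f(x) * nu({x}).
Computing each term:
  x3: f(x3) * nu(x3) = 7/3 * 1/3 = 7/9.
  x4: f(x4) * nu(x4) = 3/4 * 6 = 9/2.
  x5: f(x5) * nu(x5) = 0 * 1 = 0.
Summing: mu(A) = 7/9 + 9/2 + 0 = 95/18.

95/18


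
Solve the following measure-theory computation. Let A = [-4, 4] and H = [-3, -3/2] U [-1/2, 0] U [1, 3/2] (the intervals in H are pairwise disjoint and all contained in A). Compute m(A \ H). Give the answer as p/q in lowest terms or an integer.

The ambient interval has length m(A) = 4 - (-4) = 8.
Since the holes are disjoint and sit inside A, by finite additivity
  m(H) = sum_i (b_i - a_i), and m(A \ H) = m(A) - m(H).
Computing the hole measures:
  m(H_1) = -3/2 - (-3) = 3/2.
  m(H_2) = 0 - (-1/2) = 1/2.
  m(H_3) = 3/2 - 1 = 1/2.
Summed: m(H) = 3/2 + 1/2 + 1/2 = 5/2.
So m(A \ H) = 8 - 5/2 = 11/2.

11/2


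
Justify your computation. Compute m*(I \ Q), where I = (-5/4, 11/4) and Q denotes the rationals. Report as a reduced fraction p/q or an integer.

The interval I = (-5/4, 11/4) has m(I) = 11/4 - (-5/4) = 4 (endpoints are measure-zero, so open/closed/half-open agree). Write I = (I cap Q) u (I \ Q). The rationals in I are countable, so m*(I cap Q) = 0 (cover each rational by intervals whose total length is arbitrarily small). By countable subadditivity m*(I) <= m*(I cap Q) + m*(I \ Q), hence m*(I \ Q) >= m(I) = 4. The reverse inequality m*(I \ Q) <= m*(I) = 4 is trivial since (I \ Q) is a subset of I. Therefore m*(I \ Q) = 4.

4


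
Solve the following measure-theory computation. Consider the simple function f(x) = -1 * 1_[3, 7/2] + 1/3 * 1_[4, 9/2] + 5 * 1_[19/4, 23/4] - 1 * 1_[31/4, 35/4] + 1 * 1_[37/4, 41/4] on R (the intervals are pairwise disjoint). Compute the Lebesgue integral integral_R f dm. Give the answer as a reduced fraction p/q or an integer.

For a simple function f = sum_i c_i * 1_{A_i} with disjoint A_i,
  integral f dm = sum_i c_i * m(A_i).
Lengths of the A_i:
  m(A_1) = 7/2 - 3 = 1/2.
  m(A_2) = 9/2 - 4 = 1/2.
  m(A_3) = 23/4 - 19/4 = 1.
  m(A_4) = 35/4 - 31/4 = 1.
  m(A_5) = 41/4 - 37/4 = 1.
Contributions c_i * m(A_i):
  (-1) * (1/2) = -1/2.
  (1/3) * (1/2) = 1/6.
  (5) * (1) = 5.
  (-1) * (1) = -1.
  (1) * (1) = 1.
Total: -1/2 + 1/6 + 5 - 1 + 1 = 14/3.

14/3


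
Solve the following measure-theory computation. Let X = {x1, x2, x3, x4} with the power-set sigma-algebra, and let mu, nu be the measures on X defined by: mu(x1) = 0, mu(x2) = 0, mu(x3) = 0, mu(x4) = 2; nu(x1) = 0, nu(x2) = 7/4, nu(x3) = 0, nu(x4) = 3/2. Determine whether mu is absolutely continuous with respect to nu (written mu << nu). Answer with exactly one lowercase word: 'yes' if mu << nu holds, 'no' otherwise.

mu << nu means: every nu-null measurable set is also mu-null; equivalently, for every atom x, if nu({x}) = 0 then mu({x}) = 0.
Checking each atom:
  x1: nu = 0, mu = 0 -> consistent with mu << nu.
  x2: nu = 7/4 > 0 -> no constraint.
  x3: nu = 0, mu = 0 -> consistent with mu << nu.
  x4: nu = 3/2 > 0 -> no constraint.
No atom violates the condition. Therefore mu << nu.

yes


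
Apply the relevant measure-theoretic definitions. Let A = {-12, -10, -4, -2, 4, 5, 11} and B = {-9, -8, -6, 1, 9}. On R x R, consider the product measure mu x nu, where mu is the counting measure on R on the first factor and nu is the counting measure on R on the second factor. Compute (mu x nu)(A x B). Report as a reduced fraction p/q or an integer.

For a measurable rectangle A x B, the product measure satisfies
  (mu x nu)(A x B) = mu(A) * nu(B).
  mu(A) = 7.
  nu(B) = 5.
  (mu x nu)(A x B) = 7 * 5 = 35.

35


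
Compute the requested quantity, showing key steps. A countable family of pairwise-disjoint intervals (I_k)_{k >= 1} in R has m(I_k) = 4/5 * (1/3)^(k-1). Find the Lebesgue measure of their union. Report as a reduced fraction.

By countable additivity of the Lebesgue measure on pairwise disjoint measurable sets,
  m(union_{k >= 1} I_k) = sum_{k >= 1} m(I_k) = sum_{k >= 1} a * r^(k-1),
  with a = 4/5 and r = 1/3.
Since 0 < r = 1/3 < 1, the geometric series converges:
  sum_{k >= 1} a * r^(k-1) = a / (1 - r).
  = 4/5 / (1 - 1/3)
  = 4/5 / (2/3)
  = 6/5.

6/5


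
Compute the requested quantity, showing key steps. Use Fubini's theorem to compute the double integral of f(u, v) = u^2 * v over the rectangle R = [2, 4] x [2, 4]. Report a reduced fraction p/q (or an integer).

f(u, v) is a tensor product of a function of u and a function of v, and both factors are bounded continuous (hence Lebesgue integrable) on the rectangle, so Fubini's theorem applies:
  integral_R f d(m x m) = (integral_a1^b1 u^2 du) * (integral_a2^b2 v dv).
Inner integral in u: integral_{2}^{4} u^2 du = (4^3 - 2^3)/3
  = 56/3.
Inner integral in v: integral_{2}^{4} v dv = (4^2 - 2^2)/2
  = 6.
Product: (56/3) * (6) = 112.

112


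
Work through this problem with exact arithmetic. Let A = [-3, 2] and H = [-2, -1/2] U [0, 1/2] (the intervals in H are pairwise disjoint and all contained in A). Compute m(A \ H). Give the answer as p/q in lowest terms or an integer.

The ambient interval has length m(A) = 2 - (-3) = 5.
Since the holes are disjoint and sit inside A, by finite additivity
  m(H) = sum_i (b_i - a_i), and m(A \ H) = m(A) - m(H).
Computing the hole measures:
  m(H_1) = -1/2 - (-2) = 3/2.
  m(H_2) = 1/2 - 0 = 1/2.
Summed: m(H) = 3/2 + 1/2 = 2.
So m(A \ H) = 5 - 2 = 3.

3


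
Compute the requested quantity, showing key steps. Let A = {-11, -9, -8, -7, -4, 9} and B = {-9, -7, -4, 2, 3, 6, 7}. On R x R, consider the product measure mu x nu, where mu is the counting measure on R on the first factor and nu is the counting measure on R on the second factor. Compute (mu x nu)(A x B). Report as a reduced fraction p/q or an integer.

For a measurable rectangle A x B, the product measure satisfies
  (mu x nu)(A x B) = mu(A) * nu(B).
  mu(A) = 6.
  nu(B) = 7.
  (mu x nu)(A x B) = 6 * 7 = 42.

42


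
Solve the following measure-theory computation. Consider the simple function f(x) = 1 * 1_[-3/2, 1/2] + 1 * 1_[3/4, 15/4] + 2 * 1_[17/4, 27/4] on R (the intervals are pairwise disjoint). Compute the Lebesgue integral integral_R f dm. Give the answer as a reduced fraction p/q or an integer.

For a simple function f = sum_i c_i * 1_{A_i} with disjoint A_i,
  integral f dm = sum_i c_i * m(A_i).
Lengths of the A_i:
  m(A_1) = 1/2 - (-3/2) = 2.
  m(A_2) = 15/4 - 3/4 = 3.
  m(A_3) = 27/4 - 17/4 = 5/2.
Contributions c_i * m(A_i):
  (1) * (2) = 2.
  (1) * (3) = 3.
  (2) * (5/2) = 5.
Total: 2 + 3 + 5 = 10.

10


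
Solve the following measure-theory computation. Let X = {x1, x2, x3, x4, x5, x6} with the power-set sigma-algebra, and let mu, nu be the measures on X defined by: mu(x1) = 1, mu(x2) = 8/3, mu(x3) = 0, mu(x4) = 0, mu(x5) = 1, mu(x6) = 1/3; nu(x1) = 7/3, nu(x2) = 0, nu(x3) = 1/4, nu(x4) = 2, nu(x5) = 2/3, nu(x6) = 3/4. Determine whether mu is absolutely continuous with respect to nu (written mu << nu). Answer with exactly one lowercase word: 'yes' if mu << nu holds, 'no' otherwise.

mu << nu means: every nu-null measurable set is also mu-null; equivalently, for every atom x, if nu({x}) = 0 then mu({x}) = 0.
Checking each atom:
  x1: nu = 7/3 > 0 -> no constraint.
  x2: nu = 0, mu = 8/3 > 0 -> violates mu << nu.
  x3: nu = 1/4 > 0 -> no constraint.
  x4: nu = 2 > 0 -> no constraint.
  x5: nu = 2/3 > 0 -> no constraint.
  x6: nu = 3/4 > 0 -> no constraint.
The atom(s) x2 violate the condition (nu = 0 but mu > 0). Therefore mu is NOT absolutely continuous w.r.t. nu.

no


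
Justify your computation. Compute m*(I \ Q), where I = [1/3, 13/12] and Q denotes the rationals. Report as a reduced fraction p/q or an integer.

The interval I = [1/3, 13/12] has m(I) = 13/12 - 1/3 = 3/4 (endpoints are measure-zero, so open/closed/half-open agree). Write I = (I cap Q) u (I \ Q). The rationals in I are countable, so m*(I cap Q) = 0 (cover each rational by intervals whose total length is arbitrarily small). By countable subadditivity m*(I) <= m*(I cap Q) + m*(I \ Q), hence m*(I \ Q) >= m(I) = 3/4. The reverse inequality m*(I \ Q) <= m*(I) = 3/4 is trivial since (I \ Q) is a subset of I. Therefore m*(I \ Q) = 3/4.

3/4


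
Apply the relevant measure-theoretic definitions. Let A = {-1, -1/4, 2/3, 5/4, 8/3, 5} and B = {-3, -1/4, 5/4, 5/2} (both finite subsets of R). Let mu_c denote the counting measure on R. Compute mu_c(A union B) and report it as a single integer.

Counting measure on a finite set equals cardinality. By inclusion-exclusion, |A union B| = |A| + |B| - |A cap B|.
|A| = 6, |B| = 4, |A cap B| = 2.
So mu_c(A union B) = 6 + 4 - 2 = 8.

8


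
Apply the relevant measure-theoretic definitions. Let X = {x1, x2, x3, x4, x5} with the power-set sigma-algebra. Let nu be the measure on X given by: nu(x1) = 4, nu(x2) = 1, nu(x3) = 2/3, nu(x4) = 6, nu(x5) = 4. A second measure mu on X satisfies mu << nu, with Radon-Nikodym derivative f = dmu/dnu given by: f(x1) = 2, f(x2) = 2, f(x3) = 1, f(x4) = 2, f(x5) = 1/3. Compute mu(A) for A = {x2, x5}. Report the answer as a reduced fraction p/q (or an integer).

By the defining property of the Radon-Nikodym derivative, for every measurable set A,
  mu(A) = integral_A f dnu.
Since nu is a discrete measure concentrated on the atoms of X, the integral over A reduces to the sum
  mu(A) = sum_{x in A} f(x) * nu({x}).
Computing each term:
  x2: f(x2) * nu(x2) = 2 * 1 = 2.
  x5: f(x5) * nu(x5) = 1/3 * 4 = 4/3.
Summing: mu(A) = 2 + 4/3 = 10/3.

10/3


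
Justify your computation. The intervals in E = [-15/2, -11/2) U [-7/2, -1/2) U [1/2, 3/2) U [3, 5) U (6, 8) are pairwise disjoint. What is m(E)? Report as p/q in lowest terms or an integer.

For pairwise disjoint intervals, m(union_i I_i) = sum_i m(I_i),
and m is invariant under swapping open/closed endpoints (single points have measure 0).
So m(E) = sum_i (b_i - a_i).
  I_1 has length -11/2 - (-15/2) = 2.
  I_2 has length -1/2 - (-7/2) = 3.
  I_3 has length 3/2 - 1/2 = 1.
  I_4 has length 5 - 3 = 2.
  I_5 has length 8 - 6 = 2.
Summing:
  m(E) = 2 + 3 + 1 + 2 + 2 = 10.

10
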